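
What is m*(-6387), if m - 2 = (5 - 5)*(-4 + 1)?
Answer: -12774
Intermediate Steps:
m = 2 (m = 2 + (5 - 5)*(-4 + 1) = 2 + 0*(-3) = 2 + 0 = 2)
m*(-6387) = 2*(-6387) = -12774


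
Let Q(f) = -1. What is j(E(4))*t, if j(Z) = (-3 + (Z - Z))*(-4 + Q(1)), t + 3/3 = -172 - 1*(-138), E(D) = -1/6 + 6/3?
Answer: -525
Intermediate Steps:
E(D) = 11/6 (E(D) = -1*1/6 + 6*(1/3) = -1/6 + 2 = 11/6)
t = -35 (t = -1 + (-172 - 1*(-138)) = -1 + (-172 + 138) = -1 - 34 = -35)
j(Z) = 15 (j(Z) = (-3 + (Z - Z))*(-4 - 1) = (-3 + 0)*(-5) = -3*(-5) = 15)
j(E(4))*t = 15*(-35) = -525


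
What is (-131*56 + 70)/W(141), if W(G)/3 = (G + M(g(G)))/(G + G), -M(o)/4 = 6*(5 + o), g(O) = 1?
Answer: 227668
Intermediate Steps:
M(o) = -120 - 24*o (M(o) = -24*(5 + o) = -4*(30 + 6*o) = -120 - 24*o)
W(G) = 3*(-144 + G)/(2*G) (W(G) = 3*((G + (-120 - 24*1))/(G + G)) = 3*((G + (-120 - 24))/((2*G))) = 3*((G - 144)*(1/(2*G))) = 3*((-144 + G)*(1/(2*G))) = 3*((-144 + G)/(2*G)) = 3*(-144 + G)/(2*G))
(-131*56 + 70)/W(141) = (-131*56 + 70)/(3/2 - 216/141) = (-7336 + 70)/(3/2 - 216*1/141) = -7266/(3/2 - 72/47) = -7266/(-3/94) = -7266*(-94/3) = 227668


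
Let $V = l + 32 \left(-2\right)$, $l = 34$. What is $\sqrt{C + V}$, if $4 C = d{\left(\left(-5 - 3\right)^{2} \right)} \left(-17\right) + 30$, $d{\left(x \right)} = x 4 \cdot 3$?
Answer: $\frac{i \sqrt{13146}}{2} \approx 57.328 i$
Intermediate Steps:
$d{\left(x \right)} = 12 x$ ($d{\left(x \right)} = x 12 = 12 x$)
$C = - \frac{6513}{2}$ ($C = \frac{12 \left(-5 - 3\right)^{2} \left(-17\right) + 30}{4} = \frac{12 \left(-8\right)^{2} \left(-17\right) + 30}{4} = \frac{12 \cdot 64 \left(-17\right) + 30}{4} = \frac{768 \left(-17\right) + 30}{4} = \frac{-13056 + 30}{4} = \frac{1}{4} \left(-13026\right) = - \frac{6513}{2} \approx -3256.5$)
$V = -30$ ($V = 34 + 32 \left(-2\right) = 34 - 64 = -30$)
$\sqrt{C + V} = \sqrt{- \frac{6513}{2} - 30} = \sqrt{- \frac{6573}{2}} = \frac{i \sqrt{13146}}{2}$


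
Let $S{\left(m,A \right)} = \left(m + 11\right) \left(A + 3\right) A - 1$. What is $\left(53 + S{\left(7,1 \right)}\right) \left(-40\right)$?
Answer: $-4960$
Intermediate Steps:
$S{\left(m,A \right)} = -1 + A \left(3 + A\right) \left(11 + m\right)$ ($S{\left(m,A \right)} = \left(11 + m\right) \left(3 + A\right) A - 1 = \left(3 + A\right) \left(11 + m\right) A - 1 = A \left(3 + A\right) \left(11 + m\right) - 1 = -1 + A \left(3 + A\right) \left(11 + m\right)$)
$\left(53 + S{\left(7,1 \right)}\right) \left(-40\right) = \left(53 + \left(-1 + 11 \cdot 1^{2} + 33 \cdot 1 + 7 \cdot 1^{2} + 3 \cdot 1 \cdot 7\right)\right) \left(-40\right) = \left(53 + \left(-1 + 11 \cdot 1 + 33 + 7 \cdot 1 + 21\right)\right) \left(-40\right) = \left(53 + \left(-1 + 11 + 33 + 7 + 21\right)\right) \left(-40\right) = \left(53 + 71\right) \left(-40\right) = 124 \left(-40\right) = -4960$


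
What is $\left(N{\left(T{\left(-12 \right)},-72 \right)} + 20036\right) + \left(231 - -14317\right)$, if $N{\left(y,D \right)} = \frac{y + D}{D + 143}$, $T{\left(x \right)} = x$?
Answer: $\frac{2455380}{71} \approx 34583.0$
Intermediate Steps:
$N{\left(y,D \right)} = \frac{D + y}{143 + D}$
$\left(N{\left(T{\left(-12 \right)},-72 \right)} + 20036\right) + \left(231 - -14317\right) = \left(\frac{-72 - 12}{143 - 72} + 20036\right) + \left(231 - -14317\right) = \left(\frac{1}{71} \left(-84\right) + 20036\right) + \left(231 + 14317\right) = \left(\frac{1}{71} \left(-84\right) + 20036\right) + 14548 = \left(- \frac{84}{71} + 20036\right) + 14548 = \frac{1422472}{71} + 14548 = \frac{2455380}{71}$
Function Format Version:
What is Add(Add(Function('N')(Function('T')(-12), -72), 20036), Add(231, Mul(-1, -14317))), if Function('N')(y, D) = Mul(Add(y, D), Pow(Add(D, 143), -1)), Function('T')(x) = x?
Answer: Rational(2455380, 71) ≈ 34583.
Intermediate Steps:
Function('N')(y, D) = Mul(Pow(Add(143, D), -1), Add(D, y)) (Function('N')(y, D) = Mul(Add(D, y), Pow(Add(143, D), -1)) = Mul(Pow(Add(143, D), -1), Add(D, y)))
Add(Add(Function('N')(Function('T')(-12), -72), 20036), Add(231, Mul(-1, -14317))) = Add(Add(Mul(Pow(Add(143, -72), -1), Add(-72, -12)), 20036), Add(231, Mul(-1, -14317))) = Add(Add(Mul(Pow(71, -1), -84), 20036), Add(231, 14317)) = Add(Add(Mul(Rational(1, 71), -84), 20036), 14548) = Add(Add(Rational(-84, 71), 20036), 14548) = Add(Rational(1422472, 71), 14548) = Rational(2455380, 71)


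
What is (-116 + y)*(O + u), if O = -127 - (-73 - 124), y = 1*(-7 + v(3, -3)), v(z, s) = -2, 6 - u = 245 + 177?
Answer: 43250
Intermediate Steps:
u = -416 (u = 6 - (245 + 177) = 6 - 1*422 = 6 - 422 = -416)
y = -9 (y = 1*(-7 - 2) = 1*(-9) = -9)
O = 70 (O = -127 - 1*(-197) = -127 + 197 = 70)
(-116 + y)*(O + u) = (-116 - 9)*(70 - 416) = -125*(-346) = 43250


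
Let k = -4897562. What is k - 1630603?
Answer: -6528165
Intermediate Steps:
k - 1630603 = -4897562 - 1630603 = -6528165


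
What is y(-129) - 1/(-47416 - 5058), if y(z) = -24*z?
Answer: 162459505/52474 ≈ 3096.0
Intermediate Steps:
y(-129) - 1/(-47416 - 5058) = -24*(-129) - 1/(-47416 - 5058) = 3096 - 1/(-52474) = 3096 - 1*(-1/52474) = 3096 + 1/52474 = 162459505/52474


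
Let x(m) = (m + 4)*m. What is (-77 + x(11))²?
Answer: 7744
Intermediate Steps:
x(m) = m*(4 + m) (x(m) = (4 + m)*m = m*(4 + m))
(-77 + x(11))² = (-77 + 11*(4 + 11))² = (-77 + 11*15)² = (-77 + 165)² = 88² = 7744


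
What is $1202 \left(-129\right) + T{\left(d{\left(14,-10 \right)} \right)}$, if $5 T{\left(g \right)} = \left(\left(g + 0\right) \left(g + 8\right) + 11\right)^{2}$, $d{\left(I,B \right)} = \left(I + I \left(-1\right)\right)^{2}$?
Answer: $- \frac{775169}{5} \approx -1.5503 \cdot 10^{5}$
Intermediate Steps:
$d{\left(I,B \right)} = 0$ ($d{\left(I,B \right)} = \left(I - I\right)^{2} = 0^{2} = 0$)
$T{\left(g \right)} = \frac{\left(11 + g \left(8 + g\right)\right)^{2}}{5}$ ($T{\left(g \right)} = \frac{\left(\left(g + 0\right) \left(g + 8\right) + 11\right)^{2}}{5} = \frac{\left(g \left(8 + g\right) + 11\right)^{2}}{5} = \frac{\left(11 + g \left(8 + g\right)\right)^{2}}{5}$)
$1202 \left(-129\right) + T{\left(d{\left(14,-10 \right)} \right)} = 1202 \left(-129\right) + \frac{\left(11 + 0^{2} + 8 \cdot 0\right)^{2}}{5} = -155058 + \frac{\left(11 + 0 + 0\right)^{2}}{5} = -155058 + \frac{11^{2}}{5} = -155058 + \frac{1}{5} \cdot 121 = -155058 + \frac{121}{5} = - \frac{775169}{5}$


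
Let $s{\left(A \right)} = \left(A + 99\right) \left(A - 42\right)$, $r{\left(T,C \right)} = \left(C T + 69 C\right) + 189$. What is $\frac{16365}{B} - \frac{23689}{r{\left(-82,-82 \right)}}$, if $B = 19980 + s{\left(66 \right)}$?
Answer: $- \frac{36438439}{2002980} \approx -18.192$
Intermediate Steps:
$r{\left(T,C \right)} = 189 + 69 C + C T$ ($r{\left(T,C \right)} = \left(69 C + C T\right) + 189 = 189 + 69 C + C T$)
$s{\left(A \right)} = \left(-42 + A\right) \left(99 + A\right)$ ($s{\left(A \right)} = \left(99 + A\right) \left(-42 + A\right) = \left(-42 + A\right) \left(99 + A\right)$)
$B = 23940$ ($B = 19980 + \left(-4158 + 66^{2} + 57 \cdot 66\right) = 19980 + \left(-4158 + 4356 + 3762\right) = 19980 + 3960 = 23940$)
$\frac{16365}{B} - \frac{23689}{r{\left(-82,-82 \right)}} = \frac{16365}{23940} - \frac{23689}{189 + 69 \left(-82\right) - -6724} = 16365 \cdot \frac{1}{23940} - \frac{23689}{189 - 5658 + 6724} = \frac{1091}{1596} - \frac{23689}{1255} = - \frac{36438439}{2002980}$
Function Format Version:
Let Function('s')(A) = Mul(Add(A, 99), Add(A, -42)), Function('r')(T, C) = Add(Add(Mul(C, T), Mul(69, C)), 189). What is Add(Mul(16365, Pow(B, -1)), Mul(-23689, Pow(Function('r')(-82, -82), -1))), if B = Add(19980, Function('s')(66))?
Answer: Rational(-36438439, 2002980) ≈ -18.192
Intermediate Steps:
Function('r')(T, C) = Add(189, Mul(69, C), Mul(C, T)) (Function('r')(T, C) = Add(Add(Mul(69, C), Mul(C, T)), 189) = Add(189, Mul(69, C), Mul(C, T)))
Function('s')(A) = Mul(Add(-42, A), Add(99, A)) (Function('s')(A) = Mul(Add(99, A), Add(-42, A)) = Mul(Add(-42, A), Add(99, A)))
B = 23940 (B = Add(19980, Add(-4158, Pow(66, 2), Mul(57, 66))) = Add(19980, Add(-4158, 4356, 3762)) = Add(19980, 3960) = 23940)
Add(Mul(16365, Pow(B, -1)), Mul(-23689, Pow(Function('r')(-82, -82), -1))) = Add(Mul(16365, Pow(23940, -1)), Mul(-23689, Pow(Add(189, Mul(69, -82), Mul(-82, -82)), -1))) = Add(Mul(16365, Rational(1, 23940)), Mul(-23689, Pow(Add(189, -5658, 6724), -1))) = Add(Rational(1091, 1596), Mul(-23689, Pow(1255, -1))) = Add(Rational(1091, 1596), Mul(-23689, Rational(1, 1255))) = Add(Rational(1091, 1596), Rational(-23689, 1255)) = Rational(-36438439, 2002980)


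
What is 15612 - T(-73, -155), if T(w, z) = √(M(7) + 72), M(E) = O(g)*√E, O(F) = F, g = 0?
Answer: 15612 - 6*√2 ≈ 15604.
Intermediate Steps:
M(E) = 0 (M(E) = 0*√E = 0)
T(w, z) = 6*√2 (T(w, z) = √(0 + 72) = √72 = 6*√2)
15612 - T(-73, -155) = 15612 - 6*√2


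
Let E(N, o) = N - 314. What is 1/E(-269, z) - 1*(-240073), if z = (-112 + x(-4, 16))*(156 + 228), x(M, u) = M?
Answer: 139962558/583 ≈ 2.4007e+5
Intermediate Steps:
z = -44544 (z = (-112 - 4)*(156 + 228) = -116*384 = -44544)
E(N, o) = -314 + N
1/E(-269, z) - 1*(-240073) = 1/(-314 - 269) - 1*(-240073) = 1/(-583) + 240073 = -1/583 + 240073 = 139962558/583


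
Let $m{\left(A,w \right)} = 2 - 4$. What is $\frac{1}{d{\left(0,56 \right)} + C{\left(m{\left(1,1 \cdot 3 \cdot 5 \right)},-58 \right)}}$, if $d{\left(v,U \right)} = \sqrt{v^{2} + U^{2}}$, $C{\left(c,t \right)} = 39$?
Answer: $\frac{1}{95} \approx 0.010526$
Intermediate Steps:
$m{\left(A,w \right)} = -2$
$d{\left(v,U \right)} = \sqrt{U^{2} + v^{2}}$
$\frac{1}{d{\left(0,56 \right)} + C{\left(m{\left(1,1 \cdot 3 \cdot 5 \right)},-58 \right)}} = \frac{1}{\sqrt{56^{2} + 0^{2}} + 39} = \frac{1}{\sqrt{3136 + 0} + 39} = \frac{1}{\sqrt{3136} + 39} = \frac{1}{56 + 39} = \frac{1}{95}$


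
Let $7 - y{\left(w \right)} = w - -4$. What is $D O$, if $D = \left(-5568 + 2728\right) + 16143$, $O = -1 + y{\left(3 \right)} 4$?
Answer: $-13303$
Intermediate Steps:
$y{\left(w \right)} = 3 - w$ ($y{\left(w \right)} = 7 - \left(w - -4\right) = 7 - \left(w + 4\right) = 7 - \left(4 + w\right) = 3 - w$)
$O = -1$ ($O = -1 + \left(3 - 3\right) 4 = -1 + 0 \cdot 4 = -1 + 0 = -1$)
$D = 13303$ ($D = -2840 + 16143 = 13303$)
$D O = 13303 \left(-1\right) = -13303$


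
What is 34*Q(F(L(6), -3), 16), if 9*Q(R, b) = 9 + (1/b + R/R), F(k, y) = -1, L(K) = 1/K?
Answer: 2737/72 ≈ 38.014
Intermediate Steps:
Q(R, b) = 10/9 + 1/(9*b) (Q(R, b) = (9 + (1/b + R/R))/9 = (9 + (1/b + 1))/9 = (9 + (1 + 1/b))/9 = (10 + 1/b)/9 = 10/9 + 1/(9*b))
34*Q(F(L(6), -3), 16) = 34*((⅑)*(1 + 10*16)/16) = 34*((⅑)*(1/16)*(1 + 160)) = 34*((⅑)*(1/16)*161) = 34*(161/144) = 2737/72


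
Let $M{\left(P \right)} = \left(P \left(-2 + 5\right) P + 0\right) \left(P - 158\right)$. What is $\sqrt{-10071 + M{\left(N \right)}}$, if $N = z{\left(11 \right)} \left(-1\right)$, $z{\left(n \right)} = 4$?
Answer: $3 i \sqrt{1983} \approx 133.59 i$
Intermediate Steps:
$N = -4$ ($N = 4 \left(-1\right) = -4$)
$M{\left(P \right)} = 3 P^{2} \left(-158 + P\right)$ ($M{\left(P \right)} = \left(P 3 P + 0\right) \left(-158 + P\right) = \left(3 P P + 0\right) \left(-158 + P\right) = \left(3 P^{2} + 0\right) \left(-158 + P\right) = 3 P^{2} \left(-158 + P\right)$)
$\sqrt{-10071 + M{\left(N \right)}} = \sqrt{-10071 + 3 \left(-4\right)^{2} \left(-158 - 4\right)} = \sqrt{-10071 + 3 \cdot 16 \left(-162\right)} = \sqrt{-10071 - 7776} = \sqrt{-17847} = 3 i \sqrt{1983}$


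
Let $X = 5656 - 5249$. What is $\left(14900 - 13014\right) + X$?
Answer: $2293$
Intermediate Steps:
$X = 407$
$\left(14900 - 13014\right) + X = \left(14900 - 13014\right) + 407 = 1886 + 407 = 2293$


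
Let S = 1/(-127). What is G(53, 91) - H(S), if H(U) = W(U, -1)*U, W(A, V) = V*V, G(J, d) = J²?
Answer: 356744/127 ≈ 2809.0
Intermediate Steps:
W(A, V) = V²
S = -1/127 ≈ -0.0078740
H(U) = U (H(U) = (-1)²*U = 1*U = U)
G(53, 91) - H(S) = 53² - 1*(-1/127) = 2809 + 1/127 = 356744/127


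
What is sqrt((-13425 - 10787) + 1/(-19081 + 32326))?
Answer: I*sqrt(4247511752055)/13245 ≈ 155.6*I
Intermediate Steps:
sqrt((-13425 - 10787) + 1/(-19081 + 32326)) = sqrt(-24212 + 1/13245) = sqrt(-320687939/13245) = I*sqrt(4247511752055)/13245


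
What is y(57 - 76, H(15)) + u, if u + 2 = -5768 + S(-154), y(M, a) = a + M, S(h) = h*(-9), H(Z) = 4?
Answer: -4399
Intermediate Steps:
S(h) = -9*h
y(M, a) = M + a
u = -4384 (u = -2 + (-5768 - 9*(-154)) = -2 + (-5768 + 1386) = -2 - 4382 = -4384)
y(57 - 76, H(15)) + u = ((57 - 76) + 4) - 4384 = (-19 + 4) - 4384 = -15 - 4384 = -4399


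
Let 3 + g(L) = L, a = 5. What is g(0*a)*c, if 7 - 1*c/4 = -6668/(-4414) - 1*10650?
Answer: -282199980/2207 ≈ -1.2787e+5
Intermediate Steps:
g(L) = -3 + L
c = 94066660/2207 (c = 28 - 4*(-6668/(-4414) - 1*10650) = 28 - 4*(-6668*(-1/4414) - 10650) = 28 - 4*(3334/2207 - 10650) = 28 - 4*(-23501216/2207) = 28 + 94004864/2207 = 94066660/2207 ≈ 42622.)
g(0*a)*c = (-3 + 0*5)*(94066660/2207) = (-3 + 0)*(94066660/2207) = -3*94066660/2207 = -282199980/2207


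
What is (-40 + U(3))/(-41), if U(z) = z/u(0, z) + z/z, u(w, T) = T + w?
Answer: 38/41 ≈ 0.92683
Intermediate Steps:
U(z) = 2 (U(z) = z/(z + 0) + z/z = z/z + 1 = 1 + 1 = 2)
(-40 + U(3))/(-41) = (-40 + 2)/(-41) = -1/41*(-38) = 38/41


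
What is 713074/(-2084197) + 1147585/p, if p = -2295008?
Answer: -4028303748837/4783248788576 ≈ -0.84217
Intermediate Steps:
713074/(-2084197) + 1147585/p = 713074/(-2084197) + 1147585/(-2295008) = 713074*(-1/2084197) + 1147585*(-1/2295008) = -713074/2084197 - 1147585/2295008 = -4028303748837/4783248788576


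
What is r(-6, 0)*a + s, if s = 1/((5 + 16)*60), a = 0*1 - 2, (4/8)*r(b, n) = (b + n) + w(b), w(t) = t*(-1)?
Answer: 1/1260 ≈ 0.00079365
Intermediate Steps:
w(t) = -t
r(b, n) = 2*n (r(b, n) = 2*((b + n) - b) = 2*n)
a = -2 (a = 0 - 2 = -2)
s = 1/1260 (s = (1/60)/21 = (1/21)*(1/60) = 1/1260 ≈ 0.00079365)
r(-6, 0)*a + s = (2*0)*(-2) + 1/1260 = 0*(-2) + 1/1260 = 0 + 1/1260 = 1/1260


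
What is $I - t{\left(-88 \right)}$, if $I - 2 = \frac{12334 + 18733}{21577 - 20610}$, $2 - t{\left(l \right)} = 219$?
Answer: $\frac{242840}{967} \approx 251.13$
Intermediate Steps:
$t{\left(l \right)} = -217$ ($t{\left(l \right)} = 2 - 219 = -217$)
$I = \frac{33001}{967}$ ($I = 2 + \frac{12334 + 18733}{21577 - 20610} = 2 + \frac{31067}{967} = \frac{33001}{967} \approx 34.127$)
$I - t{\left(-88 \right)} = \frac{33001}{967} - -217 = \frac{33001}{967} + 217 = \frac{242840}{967}$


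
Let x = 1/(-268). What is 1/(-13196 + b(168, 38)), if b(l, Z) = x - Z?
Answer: -268/3546713 ≈ -7.5563e-5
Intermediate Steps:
x = -1/268 ≈ -0.0037313
b(l, Z) = -1/268 - Z
1/(-13196 + b(168, 38)) = 1/(-13196 + (-1/268 - 1*38)) = 1/(-13196 + (-1/268 - 38)) = 1/(-13196 - 10185/268) = 1/(-3546713/268) = -268/3546713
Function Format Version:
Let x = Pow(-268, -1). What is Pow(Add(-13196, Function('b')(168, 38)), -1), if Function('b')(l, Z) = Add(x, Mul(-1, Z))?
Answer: Rational(-268, 3546713) ≈ -7.5563e-5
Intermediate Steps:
x = Rational(-1, 268) ≈ -0.0037313
Function('b')(l, Z) = Add(Rational(-1, 268), Mul(-1, Z))
Pow(Add(-13196, Function('b')(168, 38)), -1) = Pow(Add(-13196, Add(Rational(-1, 268), Mul(-1, 38))), -1) = Pow(Add(-13196, Add(Rational(-1, 268), -38)), -1) = Pow(Add(-13196, Rational(-10185, 268)), -1) = Pow(Rational(-3546713, 268), -1) = Rational(-268, 3546713)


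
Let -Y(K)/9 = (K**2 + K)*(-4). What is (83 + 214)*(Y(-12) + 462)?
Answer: 1548558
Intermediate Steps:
Y(K) = 36*K + 36*K**2 (Y(K) = -9*(K**2 + K)*(-4) = -9*(K + K**2)*(-4) = -9*(-4*K - 4*K**2) = 36*K + 36*K**2)
(83 + 214)*(Y(-12) + 462) = (83 + 214)*(36*(-12)*(1 - 12) + 462) = 297*(36*(-12)*(-11) + 462) = 297*(4752 + 462) = 297*5214 = 1548558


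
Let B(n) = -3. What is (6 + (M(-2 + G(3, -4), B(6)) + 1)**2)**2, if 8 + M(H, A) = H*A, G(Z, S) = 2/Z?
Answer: 225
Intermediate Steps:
M(H, A) = -8 + A*H (M(H, A) = -8 + H*A = -8 + A*H)
(6 + (M(-2 + G(3, -4), B(6)) + 1)**2)**2 = (6 + ((-8 - 3*(-2 + 2/3)) + 1)**2)**2 = (6 + ((-8 - 3*(-4/3)) + 1)**2)**2 = (6 + ((-8 + 4) + 1)**2)**2 = (6 + (-4 + 1)**2)**2 = (6 + (-3)**2)**2 = (6 + 9)**2 = 15**2 = 225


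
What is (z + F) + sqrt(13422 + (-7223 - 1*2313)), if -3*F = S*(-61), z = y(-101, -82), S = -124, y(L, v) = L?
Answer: -7867/3 + sqrt(3886) ≈ -2560.0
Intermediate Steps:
z = -101
F = -7564/3 (F = -(-124)*(-61)/3 = -1/3*7564 = -7564/3 ≈ -2521.3)
(z + F) + sqrt(13422 + (-7223 - 1*2313)) = (-101 - 7564/3) + sqrt(13422 + (-7223 - 1*2313)) = -7867/3 + sqrt(13422 + (-7223 - 2313)) = -7867/3 + sqrt(13422 - 9536) = -7867/3 + sqrt(3886)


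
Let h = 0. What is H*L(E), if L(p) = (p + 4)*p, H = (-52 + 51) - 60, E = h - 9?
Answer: -2745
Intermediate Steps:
E = -9 (E = 0 - 9 = -9)
H = -61 (H = -1 - 60 = -61)
L(p) = p*(4 + p) (L(p) = (4 + p)*p = p*(4 + p))
H*L(E) = -(-549)*(4 - 9) = -(-549)*(-5) = -61*45 = -2745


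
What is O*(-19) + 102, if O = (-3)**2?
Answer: -69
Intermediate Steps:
O = 9
O*(-19) + 102 = 9*(-19) + 102 = -171 + 102 = -69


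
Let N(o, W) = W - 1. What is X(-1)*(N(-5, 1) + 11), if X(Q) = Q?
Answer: -11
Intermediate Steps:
N(o, W) = -1 + W
X(-1)*(N(-5, 1) + 11) = -((-1 + 1) + 11) = -(0 + 11) = -1*11 = -11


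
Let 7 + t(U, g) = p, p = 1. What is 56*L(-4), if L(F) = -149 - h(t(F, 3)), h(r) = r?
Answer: -8008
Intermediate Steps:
t(U, g) = -6 (t(U, g) = -7 + 1 = -6)
L(F) = -143 (L(F) = -149 - 1*(-6) = -149 + 6 = -143)
56*L(-4) = 56*(-143) = -8008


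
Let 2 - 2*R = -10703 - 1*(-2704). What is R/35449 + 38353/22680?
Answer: 207186691/114854760 ≈ 1.8039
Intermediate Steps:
R = 8001/2 (R = 1 - (-10703 - 1*(-2704))/2 = 1 - (-10703 + 2704)/2 = 1 - ½*(-7999) = 1 + 7999/2 = 8001/2 ≈ 4000.5)
R/35449 + 38353/22680 = (8001/2)/35449 + 38353/22680 = (8001/2)*(1/35449) + 38353*(1/22680) = 8001/70898 + 5479/3240 = 207186691/114854760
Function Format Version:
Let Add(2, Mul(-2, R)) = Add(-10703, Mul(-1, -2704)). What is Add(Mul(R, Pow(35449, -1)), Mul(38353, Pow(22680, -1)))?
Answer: Rational(207186691, 114854760) ≈ 1.8039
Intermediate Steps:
R = Rational(8001, 2) (R = Add(1, Mul(Rational(-1, 2), Add(-10703, Mul(-1, -2704)))) = Add(1, Mul(Rational(-1, 2), Add(-10703, 2704))) = Add(1, Mul(Rational(-1, 2), -7999)) = Add(1, Rational(7999, 2)) = Rational(8001, 2) ≈ 4000.5)
Add(Mul(R, Pow(35449, -1)), Mul(38353, Pow(22680, -1))) = Add(Mul(Rational(8001, 2), Pow(35449, -1)), Mul(38353, Pow(22680, -1))) = Add(Mul(Rational(8001, 2), Rational(1, 35449)), Mul(38353, Rational(1, 22680))) = Add(Rational(8001, 70898), Rational(5479, 3240)) = Rational(207186691, 114854760)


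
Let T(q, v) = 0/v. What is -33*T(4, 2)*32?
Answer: 0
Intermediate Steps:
T(q, v) = 0
-33*T(4, 2)*32 = -33*0*32 = 0*32 = 0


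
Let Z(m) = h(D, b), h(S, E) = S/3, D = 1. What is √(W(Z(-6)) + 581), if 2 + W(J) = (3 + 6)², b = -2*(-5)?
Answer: 2*√165 ≈ 25.690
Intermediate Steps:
b = 10
h(S, E) = S/3 (h(S, E) = S*(⅓) = S/3)
Z(m) = ⅓ (Z(m) = (⅓)*1 = ⅓)
W(J) = 79 (W(J) = -2 + (3 + 6)² = -2 + 9² = -2 + 81 = 79)
√(W(Z(-6)) + 581) = √(79 + 581) = √660 = 2*√165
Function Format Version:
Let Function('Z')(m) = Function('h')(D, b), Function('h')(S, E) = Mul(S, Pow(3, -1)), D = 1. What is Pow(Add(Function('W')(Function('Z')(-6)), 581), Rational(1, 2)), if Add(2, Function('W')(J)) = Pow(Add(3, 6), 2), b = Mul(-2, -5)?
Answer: Mul(2, Pow(165, Rational(1, 2))) ≈ 25.690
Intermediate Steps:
b = 10
Function('h')(S, E) = Mul(Rational(1, 3), S) (Function('h')(S, E) = Mul(S, Rational(1, 3)) = Mul(Rational(1, 3), S))
Function('Z')(m) = Rational(1, 3) (Function('Z')(m) = Mul(Rational(1, 3), 1) = Rational(1, 3))
Function('W')(J) = 79 (Function('W')(J) = Add(-2, Pow(Add(3, 6), 2)) = Add(-2, Pow(9, 2)) = Add(-2, 81) = 79)
Pow(Add(Function('W')(Function('Z')(-6)), 581), Rational(1, 2)) = Pow(Add(79, 581), Rational(1, 2)) = Pow(660, Rational(1, 2)) = Mul(2, Pow(165, Rational(1, 2)))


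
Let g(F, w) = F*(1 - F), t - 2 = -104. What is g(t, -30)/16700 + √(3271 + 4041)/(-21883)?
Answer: -5253/8350 - 4*√457/21883 ≈ -0.63301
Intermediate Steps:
t = -102 (t = 2 - 104 = -102)
g(t, -30)/16700 + √(3271 + 4041)/(-21883) = -102*(1 - 1*(-102))/16700 + √(3271 + 4041)/(-21883) = -102*(1 + 102)*(1/16700) + √7312*(-1/21883) = -102*103*(1/16700) + (4*√457)*(-1/21883) = -10506*1/16700 - 4*√457/21883 = -5253/8350 - 4*√457/21883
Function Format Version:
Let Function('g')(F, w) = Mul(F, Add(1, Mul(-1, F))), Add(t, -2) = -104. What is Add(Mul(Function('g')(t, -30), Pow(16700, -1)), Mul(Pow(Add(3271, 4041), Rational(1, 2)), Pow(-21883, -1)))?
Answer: Add(Rational(-5253, 8350), Mul(Rational(-4, 21883), Pow(457, Rational(1, 2)))) ≈ -0.63301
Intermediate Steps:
t = -102 (t = Add(2, -104) = -102)
Add(Mul(Function('g')(t, -30), Pow(16700, -1)), Mul(Pow(Add(3271, 4041), Rational(1, 2)), Pow(-21883, -1))) = Add(Mul(Mul(-102, Add(1, Mul(-1, -102))), Pow(16700, -1)), Mul(Pow(Add(3271, 4041), Rational(1, 2)), Pow(-21883, -1))) = Add(Mul(Mul(-102, Add(1, 102)), Rational(1, 16700)), Mul(Pow(7312, Rational(1, 2)), Rational(-1, 21883))) = Add(Mul(Mul(-102, 103), Rational(1, 16700)), Mul(Mul(4, Pow(457, Rational(1, 2))), Rational(-1, 21883))) = Add(Mul(-10506, Rational(1, 16700)), Mul(Rational(-4, 21883), Pow(457, Rational(1, 2)))) = Add(Rational(-5253, 8350), Mul(Rational(-4, 21883), Pow(457, Rational(1, 2))))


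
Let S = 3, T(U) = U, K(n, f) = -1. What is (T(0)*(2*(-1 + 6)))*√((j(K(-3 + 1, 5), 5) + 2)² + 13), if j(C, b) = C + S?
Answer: 0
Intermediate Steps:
j(C, b) = 3 + C (j(C, b) = C + 3 = 3 + C)
(T(0)*(2*(-1 + 6)))*√((j(K(-3 + 1, 5), 5) + 2)² + 13) = (0*(2*(-1 + 6)))*√(((3 - 1) + 2)² + 13) = (0*(2*5))*√((2 + 2)² + 13) = (0*10)*√(4² + 13) = 0*√(16 + 13) = 0*√29 = 0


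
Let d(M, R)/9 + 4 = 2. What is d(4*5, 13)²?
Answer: 324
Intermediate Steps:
d(M, R) = -18 (d(M, R) = -36 + 9*2 = -36 + 18 = -18)
d(4*5, 13)² = (-18)² = 324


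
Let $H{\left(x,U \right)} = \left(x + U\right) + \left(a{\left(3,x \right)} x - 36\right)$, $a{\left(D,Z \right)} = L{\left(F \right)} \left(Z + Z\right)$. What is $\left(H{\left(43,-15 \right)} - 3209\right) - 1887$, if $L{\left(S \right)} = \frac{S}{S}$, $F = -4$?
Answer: $-1406$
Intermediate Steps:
$L{\left(S \right)} = 1$
$a{\left(D,Z \right)} = 2 Z$ ($a{\left(D,Z \right)} = 1 \left(Z + Z\right) = 1 \cdot 2 Z = 2 Z$)
$H{\left(x,U \right)} = -36 + U + x + 2 x^{2}$ ($H{\left(x,U \right)} = \left(x + U\right) + \left(2 x x - 36\right) = \left(U + x\right) + \left(2 x^{2} - 36\right) = \left(U + x\right) + \left(-36 + 2 x^{2}\right) = -36 + U + x + 2 x^{2}$)
$\left(H{\left(43,-15 \right)} - 3209\right) - 1887 = \left(\left(-36 - 15 + 43 + 2 \cdot 43^{2}\right) - 3209\right) - 1887 = \left(\left(-36 - 15 + 43 + 2 \cdot 1849\right) - 3209\right) - 1887 = \left(\left(-36 - 15 + 43 + 3698\right) - 3209\right) - 1887 = \left(3690 - 3209\right) - 1887 = 481 - 1887 = -1406$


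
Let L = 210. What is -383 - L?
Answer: -593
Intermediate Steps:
-383 - L = -383 - 1*210 = -383 - 210 = -593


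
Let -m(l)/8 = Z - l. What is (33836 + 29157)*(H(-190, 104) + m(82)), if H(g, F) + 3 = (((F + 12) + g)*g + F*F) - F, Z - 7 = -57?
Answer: 1626794225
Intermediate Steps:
Z = -50 (Z = 7 - 57 = -50)
m(l) = 400 + 8*l (m(l) = -8*(-50 - l) = 400 + 8*l)
H(g, F) = -3 + F² - F + g*(12 + F + g) (H(g, F) = -3 + ((((F + 12) + g)*g + F*F) - F) = -3 + ((((12 + F) + g)*g + F²) - F) = -3 + (((12 + F + g)*g + F²) - F) = -3 + ((g*(12 + F + g) + F²) - F) = -3 + ((F² + g*(12 + F + g)) - F) = -3 + (F² - F + g*(12 + F + g)) = -3 + F² - F + g*(12 + F + g))
(33836 + 29157)*(H(-190, 104) + m(82)) = (33836 + 29157)*((-3 + 104² + (-190)² - 1*104 + 12*(-190) + 104*(-190)) + (400 + 8*82)) = 62993*((-3 + 10816 + 36100 - 104 - 2280 - 19760) + (400 + 656)) = 62993*(24769 + 1056) = 62993*25825 = 1626794225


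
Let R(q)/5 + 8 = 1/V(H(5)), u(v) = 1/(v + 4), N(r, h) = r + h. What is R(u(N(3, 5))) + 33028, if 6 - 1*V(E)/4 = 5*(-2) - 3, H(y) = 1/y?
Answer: 2507093/76 ≈ 32988.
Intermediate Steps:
N(r, h) = h + r
u(v) = 1/(4 + v)
V(E) = 76 (V(E) = 24 - 4*(5*(-2) - 3) = 24 - 4*(-10 - 3) = 24 - 4*(-13) = 24 + 52 = 76)
R(q) = -3035/76 (R(q) = -40 + 5/76 = -3035/76)
R(u(N(3, 5))) + 33028 = -3035/76 + 33028 = 2507093/76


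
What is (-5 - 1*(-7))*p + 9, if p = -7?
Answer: -5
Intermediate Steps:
(-5 - 1*(-7))*p + 9 = (-5 - 1*(-7))*(-7) + 9 = (-5 + 7)*(-7) + 9 = 2*(-7) + 9 = -14 + 9 = -5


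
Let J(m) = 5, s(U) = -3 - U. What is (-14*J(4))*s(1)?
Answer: 280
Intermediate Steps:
(-14*J(4))*s(1) = (-14*5)*(-3 - 1*1) = -70*(-3 - 1) = -70*(-4) = 280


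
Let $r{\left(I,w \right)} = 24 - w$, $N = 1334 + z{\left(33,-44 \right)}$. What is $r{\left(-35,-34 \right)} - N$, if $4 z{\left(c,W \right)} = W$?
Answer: $-1265$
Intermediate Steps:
$z{\left(c,W \right)} = \frac{W}{4}$
$N = 1323$ ($N = 1334 + \frac{1}{4} \left(-44\right) = 1334 - 11 = 1323$)
$r{\left(-35,-34 \right)} - N = \left(24 - -34\right) - 1323 = \left(24 + 34\right) - 1323 = 58 - 1323 = -1265$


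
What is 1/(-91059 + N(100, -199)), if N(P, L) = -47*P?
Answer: -1/95759 ≈ -1.0443e-5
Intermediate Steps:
1/(-91059 + N(100, -199)) = 1/(-91059 - 47*100) = 1/(-91059 - 4700) = 1/(-95759) = -1/95759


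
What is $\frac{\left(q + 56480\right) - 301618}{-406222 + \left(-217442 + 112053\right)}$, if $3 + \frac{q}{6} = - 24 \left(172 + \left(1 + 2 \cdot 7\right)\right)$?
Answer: $\frac{272084}{511611} \approx 0.53182$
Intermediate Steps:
$q = -26946$ ($q = -18 + 6 \left(- 24 \left(172 + \left(1 + 2 \cdot 7\right)\right)\right) = -18 + 6 \left(- 24 \left(172 + \left(1 + 14\right)\right)\right) = -18 + 6 \left(- 24 \left(172 + 15\right)\right) = -18 + 6 \left(\left(-24\right) 187\right) = -18 + 6 \left(-4488\right) = -18 - 26928 = -26946$)
$\frac{\left(q + 56480\right) - 301618}{-406222 + \left(-217442 + 112053\right)} = \frac{\left(-26946 + 56480\right) - 301618}{-406222 + \left(-217442 + 112053\right)} = \frac{29534 - 301618}{-406222 - 105389} = - \frac{272084}{-511611} = \left(-272084\right) \left(- \frac{1}{511611}\right) = \frac{272084}{511611}$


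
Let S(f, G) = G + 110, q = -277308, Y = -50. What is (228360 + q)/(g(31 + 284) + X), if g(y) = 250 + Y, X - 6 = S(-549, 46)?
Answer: -24474/181 ≈ -135.22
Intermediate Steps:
S(f, G) = 110 + G
X = 162 (X = 6 + (110 + 46) = 6 + 156 = 162)
g(y) = 200 (g(y) = 250 - 50 = 200)
(228360 + q)/(g(31 + 284) + X) = (228360 - 277308)/(200 + 162) = -48948/362 = -48948*1/362 = -24474/181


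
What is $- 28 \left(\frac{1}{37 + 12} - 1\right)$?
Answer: $\frac{192}{7} \approx 27.429$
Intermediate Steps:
$- 28 \left(\frac{1}{37 + 12} - 1\right) = - 28 \left(\frac{1}{49} - 1\right) = \left(-28\right) \left(- \frac{48}{49}\right) = \frac{192}{7}$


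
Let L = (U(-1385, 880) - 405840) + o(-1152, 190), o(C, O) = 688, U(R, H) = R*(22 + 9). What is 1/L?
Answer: -1/448087 ≈ -2.2317e-6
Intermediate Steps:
U(R, H) = 31*R (U(R, H) = R*31 = 31*R)
L = -448087 (L = (31*(-1385) - 405840) + 688 = (-42935 - 405840) + 688 = -448775 + 688 = -448087)
1/L = 1/(-448087) = -1/448087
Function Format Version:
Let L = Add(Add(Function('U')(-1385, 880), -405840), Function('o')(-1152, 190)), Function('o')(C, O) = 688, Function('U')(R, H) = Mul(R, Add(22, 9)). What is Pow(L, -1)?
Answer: Rational(-1, 448087) ≈ -2.2317e-6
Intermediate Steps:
Function('U')(R, H) = Mul(31, R) (Function('U')(R, H) = Mul(R, 31) = Mul(31, R))
L = -448087 (L = Add(Add(Mul(31, -1385), -405840), 688) = Add(Add(-42935, -405840), 688) = Add(-448775, 688) = -448087)
Pow(L, -1) = Pow(-448087, -1) = Rational(-1, 448087)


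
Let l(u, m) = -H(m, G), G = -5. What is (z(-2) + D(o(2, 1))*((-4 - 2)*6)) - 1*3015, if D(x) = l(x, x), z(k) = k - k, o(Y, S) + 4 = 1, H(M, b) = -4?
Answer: -3159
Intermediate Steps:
o(Y, S) = -3 (o(Y, S) = -4 + 1 = -3)
z(k) = 0
l(u, m) = 4 (l(u, m) = -1*(-4) = 4)
D(x) = 4
(z(-2) + D(o(2, 1))*((-4 - 2)*6)) - 1*3015 = (0 + 4*((-4 - 2)*6)) - 1*3015 = (0 + 4*(-6*6)) - 3015 = (0 + 4*(-36)) - 3015 = (0 - 144) - 3015 = -144 - 3015 = -3159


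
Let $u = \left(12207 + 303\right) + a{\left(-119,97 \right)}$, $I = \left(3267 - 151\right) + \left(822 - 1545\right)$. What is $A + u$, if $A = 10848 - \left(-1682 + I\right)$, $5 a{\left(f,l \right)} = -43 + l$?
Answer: $\frac{113289}{5} \approx 22658.0$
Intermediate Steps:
$a{\left(f,l \right)} = - \frac{43}{5} + \frac{l}{5}$ ($a{\left(f,l \right)} = \frac{-43 + l}{5} = - \frac{43}{5} + \frac{l}{5}$)
$I = 2393$ ($I = 3116 - 723 = 2393$)
$u = \frac{62604}{5}$ ($u = \left(12207 + 303\right) + \left(- \frac{43}{5} + \frac{1}{5} \cdot 97\right) = 12510 + \left(- \frac{43}{5} + \frac{97}{5}\right) = 12510 + \frac{54}{5} = \frac{62604}{5} \approx 12521.0$)
$A = 10137$ ($A = 10848 + \left(1682 - 2393\right) = 10848 - 711 = 10137$)
$A + u = 10137 + \frac{62604}{5} = \frac{113289}{5}$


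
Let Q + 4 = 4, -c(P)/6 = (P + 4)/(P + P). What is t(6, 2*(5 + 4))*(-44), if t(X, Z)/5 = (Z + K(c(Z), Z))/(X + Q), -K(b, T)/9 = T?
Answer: 5280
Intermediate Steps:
c(P) = -3*(4 + P)/P (c(P) = -6*(P + 4)/(P + P) = -6*(4 + P)/(2*P) = -6*(4 + P)*1/(2*P) = -3*(4 + P)/P)
Q = 0 (Q = -4 + 4 = 0)
K(b, T) = -9*T
t(X, Z) = -40*Z/X (t(X, Z) = 5*((Z - 9*Z)/(X + 0)) = 5*((-8*Z)/X) = 5*(-8*Z/X) = -40*Z/X)
t(6, 2*(5 + 4))*(-44) = -40*2*(5 + 4)/6*(-44) = -40*2*9*⅙*(-44) = -40*18*⅙*(-44) = -120*(-44) = 5280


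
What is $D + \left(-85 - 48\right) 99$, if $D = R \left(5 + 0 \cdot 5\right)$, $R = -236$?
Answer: $-14347$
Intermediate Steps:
$D = -1180$ ($D = - 236 \left(5 + 0 \cdot 5\right) = - 236 \left(5 + 0\right) = \left(-236\right) 5 = -1180$)
$D + \left(-85 - 48\right) 99 = -1180 + \left(-85 - 48\right) 99 = -1180 - 13167 = -14347$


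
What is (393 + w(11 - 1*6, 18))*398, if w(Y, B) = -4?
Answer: 154822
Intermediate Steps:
(393 + w(11 - 1*6, 18))*398 = (393 - 4)*398 = 389*398 = 154822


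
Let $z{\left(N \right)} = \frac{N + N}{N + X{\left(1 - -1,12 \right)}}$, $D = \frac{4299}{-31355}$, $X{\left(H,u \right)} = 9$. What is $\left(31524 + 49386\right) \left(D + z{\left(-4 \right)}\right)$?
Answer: $- \frac{881384994}{6271} \approx -1.4055 \cdot 10^{5}$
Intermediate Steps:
$D = - \frac{4299}{31355}$ ($D = 4299 \left(- \frac{1}{31355}\right) = - \frac{4299}{31355} \approx -0.13711$)
$z{\left(N \right)} = \frac{2 N}{9 + N}$ ($z{\left(N \right)} = \frac{N + N}{N + 9} = \frac{2 N}{9 + N}$)
$\left(31524 + 49386\right) \left(D + z{\left(-4 \right)}\right) = \left(31524 + 49386\right) \left(- \frac{4299}{31355} + 2 \left(-4\right) \frac{1}{9 - 4}\right) = 80910 \left(- \frac{4299}{31355} + 2 \left(-4\right) \frac{1}{5}\right) = 80910 \left(- \frac{4299}{31355} - \frac{8}{5}\right) = 80910 \left(- \frac{54467}{31355}\right) = - \frac{881384994}{6271}$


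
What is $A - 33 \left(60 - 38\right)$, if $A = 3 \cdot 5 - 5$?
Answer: $-716$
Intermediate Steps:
$A = 10$ ($A = 15 - 5 = 10$)
$A - 33 \left(60 - 38\right) = 10 - 33 \left(60 - 38\right) = 10 - 726 = -716$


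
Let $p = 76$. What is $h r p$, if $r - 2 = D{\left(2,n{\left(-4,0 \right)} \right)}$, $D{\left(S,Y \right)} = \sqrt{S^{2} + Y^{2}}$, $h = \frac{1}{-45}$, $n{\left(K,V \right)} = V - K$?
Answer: $- \frac{152}{45} - \frac{152 \sqrt{5}}{45} \approx -10.931$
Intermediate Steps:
$h = - \frac{1}{45} \approx -0.022222$
$r = 2 + 2 \sqrt{5}$ ($r = 2 + \sqrt{2^{2} + \left(0 - -4\right)^{2}} = 2 + \sqrt{4 + \left(0 + 4\right)^{2}} = 2 + \sqrt{4 + 4^{2}} = 2 + \sqrt{4 + 16} = 2 + \sqrt{20} = 2 + 2 \sqrt{5} \approx 6.4721$)
$h r p = - \frac{2 + 2 \sqrt{5}}{45} \cdot 76 = \left(- \frac{2}{45} - \frac{2 \sqrt{5}}{45}\right) 76 = - \frac{152}{45} - \frac{152 \sqrt{5}}{45}$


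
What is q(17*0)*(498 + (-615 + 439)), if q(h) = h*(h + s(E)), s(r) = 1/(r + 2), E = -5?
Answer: 0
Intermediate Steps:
s(r) = 1/(2 + r)
q(h) = h*(-⅓ + h) (q(h) = h*(h + 1/(2 - 5)) = h*(h + 1/(-3)) = h*(h - ⅓) = h*(-⅓ + h))
q(17*0)*(498 + (-615 + 439)) = ((17*0)*(-⅓ + 17*0))*(498 + (-615 + 439)) = (0*(-⅓ + 0))*(498 - 176) = (0*(-⅓))*322 = 0*322 = 0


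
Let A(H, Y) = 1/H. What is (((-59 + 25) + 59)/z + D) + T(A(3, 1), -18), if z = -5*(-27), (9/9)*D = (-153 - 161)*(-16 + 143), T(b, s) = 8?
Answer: -1076485/27 ≈ -39870.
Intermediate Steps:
A(H, Y) = 1/H
D = -39878 (D = (-153 - 161)*(-16 + 143) = -314*127 = -39878)
z = 135
(((-59 + 25) + 59)/z + D) + T(A(3, 1), -18) = (((-59 + 25) + 59)/135 - 39878) + 8 = ((-34 + 59)*(1/135) - 39878) + 8 = (25*(1/135) - 39878) + 8 = (5/27 - 39878) + 8 = -1076701/27 + 8 = -1076485/27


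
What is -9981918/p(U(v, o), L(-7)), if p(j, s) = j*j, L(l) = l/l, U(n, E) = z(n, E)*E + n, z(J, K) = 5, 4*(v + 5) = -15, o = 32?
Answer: -159710688/366025 ≈ -436.34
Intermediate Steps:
v = -35/4 (v = -5 + (¼)*(-15) = -5 - 15/4 = -35/4 ≈ -8.7500)
U(n, E) = n + 5*E (U(n, E) = 5*E + n = n + 5*E)
L(l) = 1
p(j, s) = j²
-9981918/p(U(v, o), L(-7)) = -9981918/(-35/4 + 5*32)² = -9981918/(-35/4 + 160)² = -9981918/((605/4)²) = -9981918/366025/16 = -9981918*16/366025 = -159710688/366025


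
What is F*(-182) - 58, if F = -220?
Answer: 39982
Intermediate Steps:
F*(-182) - 58 = -220*(-182) - 58 = 40040 - 58 = 39982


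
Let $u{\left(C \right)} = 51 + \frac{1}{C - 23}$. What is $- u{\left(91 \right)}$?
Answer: $- \frac{3469}{68} \approx -51.015$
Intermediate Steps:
$u{\left(C \right)} = 51 + \frac{1}{-23 + C}$
$- u{\left(91 \right)} = - \frac{-1172 + 51 \cdot 91}{-23 + 91} = - \frac{-1172 + 4641}{68} = - \frac{3469}{68}$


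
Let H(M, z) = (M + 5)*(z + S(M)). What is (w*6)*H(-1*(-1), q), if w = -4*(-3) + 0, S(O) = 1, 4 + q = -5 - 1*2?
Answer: -4320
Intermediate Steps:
q = -11 (q = -4 + (-5 - 1*2) = -4 + (-5 - 2) = -4 - 7 = -11)
H(M, z) = (1 + z)*(5 + M) (H(M, z) = (M + 5)*(z + 1) = (5 + M)*(1 + z) = (1 + z)*(5 + M))
w = 12 (w = 12 + 0 = 12)
(w*6)*H(-1*(-1), q) = (12*6)*(5 - 1*(-1) + 5*(-11) - 1*(-1)*(-11)) = 72*(5 + 1 - 55 + 1*(-11)) = 72*(5 + 1 - 55 - 11) = 72*(-60) = -4320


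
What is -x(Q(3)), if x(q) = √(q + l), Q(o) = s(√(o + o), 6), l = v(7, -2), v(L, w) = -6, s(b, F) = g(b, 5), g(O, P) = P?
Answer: -I ≈ -1.0*I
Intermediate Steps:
s(b, F) = 5
l = -6
Q(o) = 5
x(q) = √(-6 + q) (x(q) = √(q - 6) = √(-6 + q))
-x(Q(3)) = -√(-6 + 5) = -√(-1) = -I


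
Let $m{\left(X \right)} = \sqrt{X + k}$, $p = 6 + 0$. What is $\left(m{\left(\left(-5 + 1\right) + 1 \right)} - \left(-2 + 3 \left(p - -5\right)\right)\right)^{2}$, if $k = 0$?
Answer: $\left(31 - i \sqrt{3}\right)^{2} \approx 958.0 - 107.39 i$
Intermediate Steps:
$p = 6$
$m{\left(X \right)} = \sqrt{X}$ ($m{\left(X \right)} = \sqrt{X + 0} = \sqrt{X}$)
$\left(m{\left(\left(-5 + 1\right) + 1 \right)} - \left(-2 + 3 \left(p - -5\right)\right)\right)^{2} = \left(\sqrt{\left(-5 + 1\right) + 1} + \left(- 3 \left(6 - -5\right) + 2\right)\right)^{2} = \left(\sqrt{-4 + 1} + \left(- 3 \left(6 + 5\right) + 2\right)\right)^{2} = \left(\sqrt{-3} + \left(\left(-3\right) 11 + 2\right)\right)^{2} = \left(i \sqrt{3} + \left(-33 + 2\right)\right)^{2} = \left(i \sqrt{3} - 31\right)^{2} = \left(-31 + i \sqrt{3}\right)^{2}$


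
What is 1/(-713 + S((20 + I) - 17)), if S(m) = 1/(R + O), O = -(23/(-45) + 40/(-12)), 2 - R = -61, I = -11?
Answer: -3008/2144659 ≈ -0.0014026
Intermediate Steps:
R = 63 (R = 2 - 1*(-61) = 2 + 61 = 63)
O = 173/45 (O = -(23*(-1/45) + 40*(-1/12)) = -(-23/45 - 10/3) = -1*(-173/45) = 173/45 ≈ 3.8444)
S(m) = 45/3008 (S(m) = 1/(63 + 173/45) = 1/(3008/45) = 45/3008)
1/(-713 + S((20 + I) - 17)) = 1/(-713 + 45/3008) = 1/(-2144659/3008) = -3008/2144659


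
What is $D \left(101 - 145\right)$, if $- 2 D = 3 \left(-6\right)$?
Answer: $-396$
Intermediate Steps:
$D = 9$ ($D = - \frac{3 \left(-6\right)}{2} = \left(- \frac{1}{2}\right) \left(-18\right) = 9$)
$D \left(101 - 145\right) = 9 \left(101 - 145\right) = 9 \left(-44\right) = -396$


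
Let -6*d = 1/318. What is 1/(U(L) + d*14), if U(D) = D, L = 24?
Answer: 954/22889 ≈ 0.041679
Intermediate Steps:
d = -1/1908 (d = -1/6/318 = -1/6*1/318 = -1/1908 ≈ -0.00052411)
1/(U(L) + d*14) = 1/(24 - 1/1908*14) = 1/(24 - 7/954) = 1/(22889/954) = 954/22889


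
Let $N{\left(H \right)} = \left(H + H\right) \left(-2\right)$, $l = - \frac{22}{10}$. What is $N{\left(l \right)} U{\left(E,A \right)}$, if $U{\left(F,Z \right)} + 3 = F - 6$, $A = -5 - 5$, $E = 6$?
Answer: $- \frac{132}{5} \approx -26.4$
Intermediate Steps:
$A = -10$
$U{\left(F,Z \right)} = -9 + F$ ($U{\left(F,Z \right)} = -3 + \left(F - 6\right) = -3 + \left(-6 + F\right) = -9 + F$)
$l = - \frac{11}{5}$ ($l = \left(-22\right) \frac{1}{10} = - \frac{11}{5} \approx -2.2$)
$N{\left(H \right)} = - 4 H$ ($N{\left(H \right)} = 2 H \left(-2\right) = - 4 H$)
$N{\left(l \right)} U{\left(E,A \right)} = \left(-4\right) \left(- \frac{11}{5}\right) \left(-9 + 6\right) = \frac{44}{5} \left(-3\right) = - \frac{132}{5}$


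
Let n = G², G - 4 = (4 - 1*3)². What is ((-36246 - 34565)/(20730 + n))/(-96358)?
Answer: 70811/1999910290 ≈ 3.5407e-5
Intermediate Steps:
G = 5 (G = 4 + (4 - 1*3)² = 4 + (4 - 3)² = 4 + 1² = 4 + 1 = 5)
n = 25 (n = 5² = 25)
((-36246 - 34565)/(20730 + n))/(-96358) = ((-36246 - 34565)/(20730 + 25))/(-96358) = -70811/20755*(-1/96358) = 70811/1999910290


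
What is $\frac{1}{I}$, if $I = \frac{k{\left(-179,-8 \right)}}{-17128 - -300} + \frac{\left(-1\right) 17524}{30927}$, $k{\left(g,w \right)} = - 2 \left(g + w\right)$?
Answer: $- \frac{20016906}{11786945} \approx -1.6982$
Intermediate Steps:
$k{\left(g,w \right)} = - 2 g - 2 w$
$I = - \frac{11786945}{20016906}$ ($I = \frac{\left(-2\right) \left(-179\right) - -16}{-17128 - -300} + \frac{\left(-1\right) 17524}{30927} = \frac{358 + 16}{-17128 + 300} - \frac{1348}{2379} = \frac{374}{-16828} - \frac{1348}{2379} = 374 \left(- \frac{1}{16828}\right) - \frac{1348}{2379} = - \frac{187}{8414} - \frac{1348}{2379} = - \frac{11786945}{20016906} \approx -0.58885$)
$\frac{1}{I} = \frac{1}{- \frac{11786945}{20016906}} = - \frac{20016906}{11786945}$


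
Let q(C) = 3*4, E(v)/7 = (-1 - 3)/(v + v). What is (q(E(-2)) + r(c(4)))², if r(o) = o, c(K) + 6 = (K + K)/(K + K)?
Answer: 49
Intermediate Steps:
c(K) = -5 (c(K) = -6 + (K + K)/(K + K) = -6 + (2*K)/((2*K)) = -6 + (2*K)*(1/(2*K)) = -6 + 1 = -5)
E(v) = -14/v (E(v) = 7*((-1 - 3)/(v + v)) = 7*(-4*1/(2*v)) = 7*(-2/v) = -14/v)
q(C) = 12
(q(E(-2)) + r(c(4)))² = (12 - 5)² = 7² = 49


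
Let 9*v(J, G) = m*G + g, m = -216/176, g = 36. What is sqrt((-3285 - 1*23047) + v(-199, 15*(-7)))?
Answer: I*sqrt(12735822)/22 ≈ 162.21*I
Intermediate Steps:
m = -27/22 (m = -216*1/176 = -27/22 ≈ -1.2273)
v(J, G) = 4 - 3*G/22 (v(J, G) = (-27*G/22 + 36)/9 = (36 - 27*G/22)/9 = 4 - 3*G/22)
sqrt((-3285 - 1*23047) + v(-199, 15*(-7))) = sqrt((-3285 - 1*23047) + (4 - 45*(-7)/22)) = sqrt((-3285 - 23047) + (4 - 3/22*(-105))) = sqrt(-26332 + (4 + 315/22)) = sqrt(-26332 + 403/22) = sqrt(-578901/22) = I*sqrt(12735822)/22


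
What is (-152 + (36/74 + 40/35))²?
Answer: 1516790916/67081 ≈ 22611.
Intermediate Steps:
(-152 + (36/74 + 40/35))² = (-152 + (36*(1/74) + 40*(1/35)))² = (-152 + (18/37 + 8/7))² = (-152 + 422/259)² = (-38946/259)² = 1516790916/67081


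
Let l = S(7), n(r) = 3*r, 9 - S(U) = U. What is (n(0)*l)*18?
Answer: 0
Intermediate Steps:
S(U) = 9 - U
l = 2 (l = 9 - 1*7 = 9 - 7 = 2)
(n(0)*l)*18 = ((3*0)*2)*18 = (0*2)*18 = 0*18 = 0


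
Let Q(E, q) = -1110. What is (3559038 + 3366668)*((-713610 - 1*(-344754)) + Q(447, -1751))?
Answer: -2562275745996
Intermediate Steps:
(3559038 + 3366668)*((-713610 - 1*(-344754)) + Q(447, -1751)) = (3559038 + 3366668)*((-713610 - 1*(-344754)) - 1110) = 6925706*((-713610 + 344754) - 1110) = 6925706*(-368856 - 1110) = 6925706*(-369966) = -2562275745996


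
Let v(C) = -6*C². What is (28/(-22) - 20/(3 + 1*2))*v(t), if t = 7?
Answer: 17052/11 ≈ 1550.2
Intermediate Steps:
(28/(-22) - 20/(3 + 1*2))*v(t) = (28/(-22) - 20/(3 + 1*2))*(-6*7²) = (28*(-1/22) - 20/(3 + 2))*(-6*49) = (-14/11 - 20/5)*(-294) = (-14/11 - 20*⅕)*(-294) = (-14/11 - 4)*(-294) = -58/11*(-294) = 17052/11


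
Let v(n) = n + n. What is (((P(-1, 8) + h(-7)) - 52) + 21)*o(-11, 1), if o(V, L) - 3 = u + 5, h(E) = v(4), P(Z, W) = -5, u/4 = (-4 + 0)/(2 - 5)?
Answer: -1120/3 ≈ -373.33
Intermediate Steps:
u = 16/3 (u = 4*((-4 + 0)/(2 - 5)) = 4*(-4/(-3)) = 4*(-4*(-⅓)) = 4*(4/3) = 16/3 ≈ 5.3333)
v(n) = 2*n
h(E) = 8 (h(E) = 2*4 = 8)
o(V, L) = 40/3 (o(V, L) = 3 + (16/3 + 5) = 3 + 31/3 = 40/3)
(((P(-1, 8) + h(-7)) - 52) + 21)*o(-11, 1) = (((-5 + 8) - 52) + 21)*(40/3) = ((3 - 52) + 21)*(40/3) = (-49 + 21)*(40/3) = -28*40/3 = -1120/3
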